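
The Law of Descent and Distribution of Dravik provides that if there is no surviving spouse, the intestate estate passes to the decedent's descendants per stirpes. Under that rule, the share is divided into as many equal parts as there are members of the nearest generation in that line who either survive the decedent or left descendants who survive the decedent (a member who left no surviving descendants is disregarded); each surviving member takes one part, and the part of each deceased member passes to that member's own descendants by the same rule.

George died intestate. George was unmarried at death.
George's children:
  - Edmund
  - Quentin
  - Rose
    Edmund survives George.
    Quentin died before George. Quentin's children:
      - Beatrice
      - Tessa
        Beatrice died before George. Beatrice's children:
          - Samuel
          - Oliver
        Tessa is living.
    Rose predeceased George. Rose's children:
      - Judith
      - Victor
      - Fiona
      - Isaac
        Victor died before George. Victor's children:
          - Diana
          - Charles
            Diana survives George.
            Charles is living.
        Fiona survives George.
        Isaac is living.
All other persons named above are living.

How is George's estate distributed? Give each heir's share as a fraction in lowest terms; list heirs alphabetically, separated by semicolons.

There is no surviving spouse, so the entire estate passes to George's descendants per stirpes.
The estate is divided into 3 equal shares of 1/3 among Edmund, Quentin, Rose.
Edmund is living and takes 1/3.
Quentin predeceased; the 1/3 allotted to Quentin's branch passes to Quentin's issue by representation.
The 1/3 is divided into 2 equal shares of 1/6 among Beatrice, Tessa.
Beatrice predeceased; the 1/6 allotted to Beatrice's branch passes to Beatrice's issue by representation.
The 1/6 is divided into 2 equal shares of 1/12 among Samuel, Oliver.
Samuel is living and takes 1/12.
Oliver is living and takes 1/12.
Tessa is living and takes 1/6.
Rose predeceased; the 1/3 allotted to Rose's branch passes to Rose's issue by representation.
The 1/3 is divided into 4 equal shares of 1/12 among Judith, Victor, Fiona, Isaac.
Judith is living and takes 1/12.
Victor predeceased; the 1/12 allotted to Victor's branch passes to Victor's issue by representation.
The 1/12 is divided into 2 equal shares of 1/24 among Diana, Charles.
Diana is living and takes 1/24.
Charles is living and takes 1/24.
Fiona is living and takes 1/12.
Isaac is living and takes 1/12.

Charles 1/24; Diana 1/24; Edmund 1/3; Fiona 1/12; Isaac 1/12; Judith 1/12; Oliver 1/12; Samuel 1/12; Tessa 1/6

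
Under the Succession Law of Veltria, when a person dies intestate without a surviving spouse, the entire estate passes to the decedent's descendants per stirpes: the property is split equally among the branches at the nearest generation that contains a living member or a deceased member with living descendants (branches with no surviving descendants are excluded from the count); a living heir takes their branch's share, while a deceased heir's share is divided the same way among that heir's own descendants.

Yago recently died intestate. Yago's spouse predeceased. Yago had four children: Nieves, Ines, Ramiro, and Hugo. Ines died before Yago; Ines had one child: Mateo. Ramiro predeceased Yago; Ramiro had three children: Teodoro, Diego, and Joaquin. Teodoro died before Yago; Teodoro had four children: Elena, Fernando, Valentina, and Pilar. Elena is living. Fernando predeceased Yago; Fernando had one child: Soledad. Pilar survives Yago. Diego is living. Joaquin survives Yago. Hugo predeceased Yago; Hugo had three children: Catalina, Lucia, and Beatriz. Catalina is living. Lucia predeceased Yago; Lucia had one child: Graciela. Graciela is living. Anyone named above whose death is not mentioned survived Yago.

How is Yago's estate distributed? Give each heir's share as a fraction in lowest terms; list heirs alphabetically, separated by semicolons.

Beatriz 1/12; Catalina 1/12; Diego 1/12; Elena 1/48; Graciela 1/12; Joaquin 1/12; Mateo 1/4; Nieves 1/4; Pilar 1/48; Soledad 1/48; Valentina 1/48

There is no surviving spouse, so the entire estate passes to Yago's descendants per stirpes.
The estate is divided into 4 equal shares of 1/4 among Nieves, Ines, Ramiro, Hugo.
Nieves is living and takes 1/4.
Ines predeceased; the 1/4 allotted to Ines's branch passes to Ines's issue by representation.
Mateo is the sole taker at this level and receives the full 1/4.
Ramiro predeceased; the 1/4 allotted to Ramiro's branch passes to Ramiro's issue by representation.
The 1/4 is divided into 3 equal shares of 1/12 among Teodoro, Diego, Joaquin.
Teodoro predeceased; the 1/12 allotted to Teodoro's branch passes to Teodoro's issue by representation.
The 1/12 is divided into 4 equal shares of 1/48 among Elena, Fernando, Valentina, Pilar.
Elena is living and takes 1/48.
Fernando predeceased; the 1/48 allotted to Fernando's branch passes to Fernando's issue by representation.
Soledad is the sole taker at this level and receives the full 1/48.
Valentina is living and takes 1/48.
Pilar is living and takes 1/48.
Diego is living and takes 1/12.
Joaquin is living and takes 1/12.
Hugo predeceased; the 1/4 allotted to Hugo's branch passes to Hugo's issue by representation.
The 1/4 is divided into 3 equal shares of 1/12 among Catalina, Lucia, Beatriz.
Catalina is living and takes 1/12.
Lucia predeceased; the 1/12 allotted to Lucia's branch passes to Lucia's issue by representation.
Graciela is the sole taker at this level and receives the full 1/12.
Beatriz is living and takes 1/12.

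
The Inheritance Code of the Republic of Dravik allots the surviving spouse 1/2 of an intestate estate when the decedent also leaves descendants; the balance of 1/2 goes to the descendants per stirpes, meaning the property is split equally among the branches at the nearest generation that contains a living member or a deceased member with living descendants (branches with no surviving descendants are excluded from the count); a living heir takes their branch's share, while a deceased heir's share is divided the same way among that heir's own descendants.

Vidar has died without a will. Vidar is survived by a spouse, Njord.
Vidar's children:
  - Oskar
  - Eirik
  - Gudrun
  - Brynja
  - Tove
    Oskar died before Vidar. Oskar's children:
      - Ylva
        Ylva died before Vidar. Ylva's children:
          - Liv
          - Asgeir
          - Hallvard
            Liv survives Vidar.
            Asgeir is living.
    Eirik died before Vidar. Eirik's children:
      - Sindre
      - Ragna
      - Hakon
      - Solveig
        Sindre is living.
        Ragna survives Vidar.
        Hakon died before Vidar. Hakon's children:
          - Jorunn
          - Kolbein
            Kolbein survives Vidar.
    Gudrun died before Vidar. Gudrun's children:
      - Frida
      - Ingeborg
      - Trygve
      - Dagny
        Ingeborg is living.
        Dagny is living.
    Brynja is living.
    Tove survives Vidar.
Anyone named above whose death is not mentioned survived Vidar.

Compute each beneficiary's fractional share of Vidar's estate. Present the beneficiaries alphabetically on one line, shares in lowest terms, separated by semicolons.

Asgeir 1/30; Brynja 1/10; Dagny 1/40; Frida 1/40; Hallvard 1/30; Ingeborg 1/40; Jorunn 1/80; Kolbein 1/80; Liv 1/30; Njord 1/2; Ragna 1/40; Sindre 1/40; Solveig 1/40; Tove 1/10; Trygve 1/40

Njord, as surviving spouse, takes 1/2.
The remaining 1/2 passes to Vidar's descendants per stirpes.
The 1/2 is divided into 5 equal shares of 1/10 among Oskar, Eirik, Gudrun, Brynja, Tove.
Oskar predeceased; the 1/10 allotted to Oskar's branch passes to Oskar's issue by representation.
Ylva's line is the sole branch at this level, so the full 1/10 passes to Ylva's issue by representation.
The 1/10 is divided into 3 equal shares of 1/30 among Liv, Asgeir, Hallvard.
Liv is living and takes 1/30.
Asgeir is living and takes 1/30.
Hallvard is living and takes 1/30.
Eirik predeceased; the 1/10 allotted to Eirik's branch passes to Eirik's issue by representation.
The 1/10 is divided into 4 equal shares of 1/40 among Sindre, Ragna, Hakon, Solveig.
Sindre is living and takes 1/40.
Ragna is living and takes 1/40.
Hakon predeceased; the 1/40 allotted to Hakon's branch passes to Hakon's issue by representation.
The 1/40 is divided into 2 equal shares of 1/80 among Jorunn, Kolbein.
Jorunn is living and takes 1/80.
Kolbein is living and takes 1/80.
Solveig is living and takes 1/40.
Gudrun predeceased; the 1/10 allotted to Gudrun's branch passes to Gudrun's issue by representation.
The 1/10 is divided into 4 equal shares of 1/40 among Frida, Ingeborg, Trygve, Dagny.
Frida is living and takes 1/40.
Ingeborg is living and takes 1/40.
Trygve is living and takes 1/40.
Dagny is living and takes 1/40.
Brynja is living and takes 1/10.
Tove is living and takes 1/10.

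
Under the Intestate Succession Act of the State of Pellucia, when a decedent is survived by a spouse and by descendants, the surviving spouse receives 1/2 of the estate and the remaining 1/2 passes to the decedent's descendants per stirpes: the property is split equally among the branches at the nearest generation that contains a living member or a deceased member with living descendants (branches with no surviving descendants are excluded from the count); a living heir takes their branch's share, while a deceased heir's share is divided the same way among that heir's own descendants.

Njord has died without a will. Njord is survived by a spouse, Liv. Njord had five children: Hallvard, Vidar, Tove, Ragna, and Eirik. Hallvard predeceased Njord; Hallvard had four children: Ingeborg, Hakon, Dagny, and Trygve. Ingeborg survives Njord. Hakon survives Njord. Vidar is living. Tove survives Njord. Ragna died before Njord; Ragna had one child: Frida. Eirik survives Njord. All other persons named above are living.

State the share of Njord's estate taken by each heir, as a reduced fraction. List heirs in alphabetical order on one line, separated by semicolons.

Dagny 1/40; Eirik 1/10; Frida 1/10; Hakon 1/40; Ingeborg 1/40; Liv 1/2; Tove 1/10; Trygve 1/40; Vidar 1/10

Liv, as surviving spouse, takes 1/2.
The remaining 1/2 passes to Njord's descendants per stirpes.
The 1/2 is divided into 5 equal shares of 1/10 among Hallvard, Vidar, Tove, Ragna, Eirik.
Hallvard predeceased; the 1/10 allotted to Hallvard's branch passes to Hallvard's issue by representation.
The 1/10 is divided into 4 equal shares of 1/40 among Ingeborg, Hakon, Dagny, Trygve.
Ingeborg is living and takes 1/40.
Hakon is living and takes 1/40.
Dagny is living and takes 1/40.
Trygve is living and takes 1/40.
Vidar is living and takes 1/10.
Tove is living and takes 1/10.
Ragna predeceased; the 1/10 allotted to Ragna's branch passes to Ragna's issue by representation.
Frida is the sole taker at this level and receives the full 1/10.
Eirik is living and takes 1/10.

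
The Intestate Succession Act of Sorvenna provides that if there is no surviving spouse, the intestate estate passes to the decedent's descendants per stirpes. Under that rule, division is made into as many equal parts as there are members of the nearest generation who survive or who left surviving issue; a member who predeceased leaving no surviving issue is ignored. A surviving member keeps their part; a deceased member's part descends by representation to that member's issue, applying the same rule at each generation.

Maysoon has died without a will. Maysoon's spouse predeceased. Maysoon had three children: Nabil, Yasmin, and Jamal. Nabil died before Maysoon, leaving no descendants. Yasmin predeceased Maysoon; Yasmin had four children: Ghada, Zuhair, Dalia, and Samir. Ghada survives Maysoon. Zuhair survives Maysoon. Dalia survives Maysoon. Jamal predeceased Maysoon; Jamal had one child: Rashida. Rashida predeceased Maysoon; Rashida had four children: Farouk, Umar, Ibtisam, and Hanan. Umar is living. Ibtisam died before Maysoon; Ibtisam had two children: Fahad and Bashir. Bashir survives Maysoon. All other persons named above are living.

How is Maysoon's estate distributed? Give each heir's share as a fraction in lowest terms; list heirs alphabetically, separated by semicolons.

There is no surviving spouse, so the entire estate passes to Maysoon's descendants per stirpes.
Nabil left no surviving issue, so that branch lapses and is disregarded.
The estate is divided into 2 equal shares of 1/2 among Yasmin, Jamal.
Yasmin predeceased; the 1/2 allotted to Yasmin's branch passes to Yasmin's issue by representation.
The 1/2 is divided into 4 equal shares of 1/8 among Ghada, Zuhair, Dalia, Samir.
Ghada is living and takes 1/8.
Zuhair is living and takes 1/8.
Dalia is living and takes 1/8.
Samir is living and takes 1/8.
Jamal predeceased; the 1/2 allotted to Jamal's branch passes to Jamal's issue by representation.
Rashida's line is the sole branch at this level, so the full 1/2 passes to Rashida's issue by representation.
The 1/2 is divided into 4 equal shares of 1/8 among Farouk, Umar, Ibtisam, Hanan.
Farouk is living and takes 1/8.
Umar is living and takes 1/8.
Ibtisam predeceased; the 1/8 allotted to Ibtisam's branch passes to Ibtisam's issue by representation.
The 1/8 is divided into 2 equal shares of 1/16 among Fahad, Bashir.
Fahad is living and takes 1/16.
Bashir is living and takes 1/16.
Hanan is living and takes 1/8.

Bashir 1/16; Dalia 1/8; Fahad 1/16; Farouk 1/8; Ghada 1/8; Hanan 1/8; Samir 1/8; Umar 1/8; Zuhair 1/8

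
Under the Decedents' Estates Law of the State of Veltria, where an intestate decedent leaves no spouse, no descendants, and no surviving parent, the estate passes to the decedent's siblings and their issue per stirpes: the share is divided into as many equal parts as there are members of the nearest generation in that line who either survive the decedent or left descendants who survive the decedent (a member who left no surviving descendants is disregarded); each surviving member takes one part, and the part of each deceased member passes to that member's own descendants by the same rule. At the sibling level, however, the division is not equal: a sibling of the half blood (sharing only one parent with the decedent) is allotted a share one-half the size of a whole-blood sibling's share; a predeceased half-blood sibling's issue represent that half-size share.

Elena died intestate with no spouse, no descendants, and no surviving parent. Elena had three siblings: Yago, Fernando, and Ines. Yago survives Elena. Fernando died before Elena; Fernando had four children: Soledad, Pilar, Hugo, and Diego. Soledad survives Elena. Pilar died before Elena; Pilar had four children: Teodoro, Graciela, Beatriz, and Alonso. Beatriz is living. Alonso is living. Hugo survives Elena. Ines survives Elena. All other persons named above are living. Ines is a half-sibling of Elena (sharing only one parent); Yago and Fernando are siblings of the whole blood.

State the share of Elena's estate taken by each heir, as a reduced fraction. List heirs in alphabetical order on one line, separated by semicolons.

No spouse, descendants, or parent survives, so the estate passes to Elena's siblings per stirpes.
Half-blood siblings count for one-half the weight of whole-blood siblings at the initial division.
Dividing 1 in proportion to weights (total weight 5/2): Yago (weight 1) → 2/5; Fernando (weight 1) → 2/5; Ines (weight 1/2) → 1/5.
Yago is living and takes 2/5.
Fernando predeceased; the 2/5 allotted to Fernando's branch passes to Fernando's issue by representation.
The 2/5 is divided into 4 equal shares of 1/10 among Soledad, Pilar, Hugo, Diego.
Soledad is living and takes 1/10.
Pilar predeceased; the 1/10 allotted to Pilar's branch passes to Pilar's issue by representation.
The 1/10 is divided into 4 equal shares of 1/40 among Teodoro, Graciela, Beatriz, Alonso.
Teodoro is living and takes 1/40.
Graciela is living and takes 1/40.
Beatriz is living and takes 1/40.
Alonso is living and takes 1/40.
Hugo is living and takes 1/10.
Diego is living and takes 1/10.
Ines is living and takes 1/5.

Alonso 1/40; Beatriz 1/40; Diego 1/10; Graciela 1/40; Hugo 1/10; Ines 1/5; Soledad 1/10; Teodoro 1/40; Yago 2/5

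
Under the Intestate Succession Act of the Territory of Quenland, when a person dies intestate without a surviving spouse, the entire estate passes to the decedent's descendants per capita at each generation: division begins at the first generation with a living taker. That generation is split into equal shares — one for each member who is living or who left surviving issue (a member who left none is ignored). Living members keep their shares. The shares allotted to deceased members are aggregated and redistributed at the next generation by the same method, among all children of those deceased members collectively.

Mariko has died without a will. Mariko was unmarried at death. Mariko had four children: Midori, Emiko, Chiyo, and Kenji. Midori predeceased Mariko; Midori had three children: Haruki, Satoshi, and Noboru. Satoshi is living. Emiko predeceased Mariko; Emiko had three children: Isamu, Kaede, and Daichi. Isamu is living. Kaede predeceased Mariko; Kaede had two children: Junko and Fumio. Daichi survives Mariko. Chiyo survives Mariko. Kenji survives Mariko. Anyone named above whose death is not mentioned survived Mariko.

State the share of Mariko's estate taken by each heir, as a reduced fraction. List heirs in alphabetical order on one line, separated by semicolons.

Chiyo 1/4; Daichi 1/12; Fumio 1/24; Haruki 1/12; Isamu 1/12; Junko 1/24; Kenji 1/4; Noboru 1/12; Satoshi 1/12

There is no surviving spouse, so the entire estate passes to Mariko's descendants per capita at each generation.
At generation 1 (Midori, Emiko, Chiyo, Kenji) there are 4 shares of (1)/4 = 1/4 each.
Living: Chiyo and Kenji — each takes 1/4.
Deceased: Midori and Emiko. Their combined 1/2 is pooled and carried to generation 2.
At generation 2 (Haruki, Satoshi, Noboru, Isamu, Kaede, Daichi) there are 6 shares of (1/2)/6 = 1/12 each.
Living: Haruki, Satoshi, Noboru, Isamu, and Daichi — each takes 1/12.
Deceased: Kaede. That 1/12 share is carried to generation 3.
At generation 3 (Junko, Fumio) there are 2 shares of (1/12)/2 = 1/24 each.
Living: Junko and Fumio — each takes 1/24.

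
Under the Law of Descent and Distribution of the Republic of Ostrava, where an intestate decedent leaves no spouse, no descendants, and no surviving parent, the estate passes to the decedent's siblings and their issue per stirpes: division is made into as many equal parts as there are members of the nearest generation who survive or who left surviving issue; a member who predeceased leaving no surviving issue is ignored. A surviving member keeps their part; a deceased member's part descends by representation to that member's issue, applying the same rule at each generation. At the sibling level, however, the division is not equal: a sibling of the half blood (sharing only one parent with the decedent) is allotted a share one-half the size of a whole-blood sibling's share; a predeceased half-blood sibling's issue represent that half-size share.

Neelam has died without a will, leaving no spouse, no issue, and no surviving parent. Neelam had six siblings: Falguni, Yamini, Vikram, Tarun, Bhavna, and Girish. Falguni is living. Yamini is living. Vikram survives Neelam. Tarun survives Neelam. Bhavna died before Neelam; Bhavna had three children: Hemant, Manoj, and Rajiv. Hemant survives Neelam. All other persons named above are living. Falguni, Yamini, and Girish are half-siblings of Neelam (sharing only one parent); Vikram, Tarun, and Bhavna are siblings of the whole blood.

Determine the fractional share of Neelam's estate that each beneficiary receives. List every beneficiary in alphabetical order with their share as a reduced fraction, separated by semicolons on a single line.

Falguni 1/9; Girish 1/9; Hemant 2/27; Manoj 2/27; Rajiv 2/27; Tarun 2/9; Vikram 2/9; Yamini 1/9

No spouse, descendants, or parent survives, so the estate passes to Neelam's siblings per stirpes.
Half-blood siblings count for one-half the weight of whole-blood siblings at the initial division.
Dividing 1 in proportion to weights (total weight 9/2): Falguni (weight 1/2) → 1/9; Yamini (weight 1/2) → 1/9; Vikram (weight 1) → 2/9; Tarun (weight 1) → 2/9; Bhavna (weight 1) → 2/9; Girish (weight 1/2) → 1/9.
Falguni is living and takes 1/9.
Yamini is living and takes 1/9.
Vikram is living and takes 2/9.
Tarun is living and takes 2/9.
Bhavna predeceased; the 2/9 allotted to Bhavna's branch passes to Bhavna's issue by representation.
The 2/9 is divided into 3 equal shares of 2/27 among Hemant, Manoj, Rajiv.
Hemant is living and takes 2/27.
Manoj is living and takes 2/27.
Rajiv is living and takes 2/27.
Girish is living and takes 1/9.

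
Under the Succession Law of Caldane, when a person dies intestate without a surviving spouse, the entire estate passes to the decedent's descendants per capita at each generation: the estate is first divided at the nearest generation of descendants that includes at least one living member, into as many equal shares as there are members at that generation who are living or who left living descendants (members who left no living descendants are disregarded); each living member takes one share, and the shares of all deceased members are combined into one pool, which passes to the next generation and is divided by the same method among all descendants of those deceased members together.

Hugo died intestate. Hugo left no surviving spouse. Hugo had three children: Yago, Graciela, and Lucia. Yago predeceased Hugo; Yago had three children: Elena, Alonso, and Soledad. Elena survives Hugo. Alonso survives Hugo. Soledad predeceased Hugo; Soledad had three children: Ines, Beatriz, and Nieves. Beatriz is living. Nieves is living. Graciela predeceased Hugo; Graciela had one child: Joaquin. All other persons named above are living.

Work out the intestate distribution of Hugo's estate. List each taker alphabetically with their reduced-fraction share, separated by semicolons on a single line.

Alonso 1/6; Beatriz 1/18; Elena 1/6; Ines 1/18; Joaquin 1/6; Lucia 1/3; Nieves 1/18

There is no surviving spouse, so the entire estate passes to Hugo's descendants per capita at each generation.
At generation 1 (Yago, Graciela, Lucia) there are 3 shares of (1)/3 = 1/3 each.
Living: Lucia — each takes 1/3.
Deceased: Yago and Graciela. Their combined 2/3 is pooled and carried to generation 2.
At generation 2 (Elena, Alonso, Soledad, Joaquin) there are 4 shares of (2/3)/4 = 1/6 each.
Living: Elena, Alonso, and Joaquin — each takes 1/6.
Deceased: Soledad. That 1/6 share is carried to generation 3.
At generation 3 (Ines, Beatriz, Nieves) there are 3 shares of (1/6)/3 = 1/18 each.
Living: Ines, Beatriz, and Nieves — each takes 1/18.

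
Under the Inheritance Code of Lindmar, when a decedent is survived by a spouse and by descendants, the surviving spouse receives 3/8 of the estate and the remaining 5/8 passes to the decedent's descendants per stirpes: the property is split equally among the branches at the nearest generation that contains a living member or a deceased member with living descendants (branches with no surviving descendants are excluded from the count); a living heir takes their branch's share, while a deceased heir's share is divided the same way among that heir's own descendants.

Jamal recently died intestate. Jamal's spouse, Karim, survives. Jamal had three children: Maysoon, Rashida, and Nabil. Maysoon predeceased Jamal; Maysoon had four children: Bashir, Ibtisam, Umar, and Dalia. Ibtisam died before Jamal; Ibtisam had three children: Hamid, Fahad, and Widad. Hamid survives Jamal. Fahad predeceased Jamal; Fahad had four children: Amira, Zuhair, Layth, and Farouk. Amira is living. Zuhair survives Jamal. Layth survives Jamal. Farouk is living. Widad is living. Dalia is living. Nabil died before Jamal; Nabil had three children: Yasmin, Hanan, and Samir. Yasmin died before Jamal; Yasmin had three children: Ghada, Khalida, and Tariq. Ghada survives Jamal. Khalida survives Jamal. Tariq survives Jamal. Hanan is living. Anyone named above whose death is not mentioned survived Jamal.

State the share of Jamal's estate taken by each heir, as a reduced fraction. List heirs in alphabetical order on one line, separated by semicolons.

Amira 5/1152; Bashir 5/96; Dalia 5/96; Farouk 5/1152; Ghada 5/216; Hamid 5/288; Hanan 5/72; Karim 3/8; Khalida 5/216; Layth 5/1152; Rashida 5/24; Samir 5/72; Tariq 5/216; Umar 5/96; Widad 5/288; Zuhair 5/1152

Karim, as surviving spouse, takes 3/8.
The remaining 5/8 passes to Jamal's descendants per stirpes.
The 5/8 is divided into 3 equal shares of 5/24 among Maysoon, Rashida, Nabil.
Maysoon predeceased; the 5/24 allotted to Maysoon's branch passes to Maysoon's issue by representation.
The 5/24 is divided into 4 equal shares of 5/96 among Bashir, Ibtisam, Umar, Dalia.
Bashir is living and takes 5/96.
Ibtisam predeceased; the 5/96 allotted to Ibtisam's branch passes to Ibtisam's issue by representation.
The 5/96 is divided into 3 equal shares of 5/288 among Hamid, Fahad, Widad.
Hamid is living and takes 5/288.
Fahad predeceased; the 5/288 allotted to Fahad's branch passes to Fahad's issue by representation.
The 5/288 is divided into 4 equal shares of 5/1152 among Amira, Zuhair, Layth, Farouk.
Amira is living and takes 5/1152.
Zuhair is living and takes 5/1152.
Layth is living and takes 5/1152.
Farouk is living and takes 5/1152.
Widad is living and takes 5/288.
Umar is living and takes 5/96.
Dalia is living and takes 5/96.
Rashida is living and takes 5/24.
Nabil predeceased; the 5/24 allotted to Nabil's branch passes to Nabil's issue by representation.
The 5/24 is divided into 3 equal shares of 5/72 among Yasmin, Hanan, Samir.
Yasmin predeceased; the 5/72 allotted to Yasmin's branch passes to Yasmin's issue by representation.
The 5/72 is divided into 3 equal shares of 5/216 among Ghada, Khalida, Tariq.
Ghada is living and takes 5/216.
Khalida is living and takes 5/216.
Tariq is living and takes 5/216.
Hanan is living and takes 5/72.
Samir is living and takes 5/72.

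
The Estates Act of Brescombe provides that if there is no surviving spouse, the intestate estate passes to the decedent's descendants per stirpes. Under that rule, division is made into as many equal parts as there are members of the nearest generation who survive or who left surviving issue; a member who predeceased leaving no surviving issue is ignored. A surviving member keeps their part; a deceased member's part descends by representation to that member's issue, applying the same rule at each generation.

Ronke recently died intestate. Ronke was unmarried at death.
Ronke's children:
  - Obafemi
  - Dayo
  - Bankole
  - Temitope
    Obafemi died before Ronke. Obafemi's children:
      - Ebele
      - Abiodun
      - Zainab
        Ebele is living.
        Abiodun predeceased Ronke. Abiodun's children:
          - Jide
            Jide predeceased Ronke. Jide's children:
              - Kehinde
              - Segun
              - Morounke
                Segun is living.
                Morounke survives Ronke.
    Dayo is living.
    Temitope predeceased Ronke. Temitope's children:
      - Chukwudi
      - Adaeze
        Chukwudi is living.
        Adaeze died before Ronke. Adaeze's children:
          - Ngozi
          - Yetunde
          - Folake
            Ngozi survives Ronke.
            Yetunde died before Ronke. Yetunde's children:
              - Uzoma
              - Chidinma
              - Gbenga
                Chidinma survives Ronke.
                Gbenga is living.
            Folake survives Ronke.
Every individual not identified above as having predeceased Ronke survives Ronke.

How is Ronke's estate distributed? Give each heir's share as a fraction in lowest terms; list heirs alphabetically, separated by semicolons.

There is no surviving spouse, so the entire estate passes to Ronke's descendants per stirpes.
The estate is divided into 4 equal shares of 1/4 among Obafemi, Dayo, Bankole, Temitope.
Obafemi predeceased; the 1/4 allotted to Obafemi's branch passes to Obafemi's issue by representation.
The 1/4 is divided into 3 equal shares of 1/12 among Ebele, Abiodun, Zainab.
Ebele is living and takes 1/12.
Abiodun predeceased; the 1/12 allotted to Abiodun's branch passes to Abiodun's issue by representation.
Jide's line is the sole branch at this level, so the full 1/12 passes to Jide's issue by representation.
The 1/12 is divided into 3 equal shares of 1/36 among Kehinde, Segun, Morounke.
Kehinde is living and takes 1/36.
Segun is living and takes 1/36.
Morounke is living and takes 1/36.
Zainab is living and takes 1/12.
Dayo is living and takes 1/4.
Bankole is living and takes 1/4.
Temitope predeceased; the 1/4 allotted to Temitope's branch passes to Temitope's issue by representation.
The 1/4 is divided into 2 equal shares of 1/8 among Chukwudi, Adaeze.
Chukwudi is living and takes 1/8.
Adaeze predeceased; the 1/8 allotted to Adaeze's branch passes to Adaeze's issue by representation.
The 1/8 is divided into 3 equal shares of 1/24 among Ngozi, Yetunde, Folake.
Ngozi is living and takes 1/24.
Yetunde predeceased; the 1/24 allotted to Yetunde's branch passes to Yetunde's issue by representation.
The 1/24 is divided into 3 equal shares of 1/72 among Uzoma, Chidinma, Gbenga.
Uzoma is living and takes 1/72.
Chidinma is living and takes 1/72.
Gbenga is living and takes 1/72.
Folake is living and takes 1/24.

Bankole 1/4; Chidinma 1/72; Chukwudi 1/8; Dayo 1/4; Ebele 1/12; Folake 1/24; Gbenga 1/72; Kehinde 1/36; Morounke 1/36; Ngozi 1/24; Segun 1/36; Uzoma 1/72; Zainab 1/12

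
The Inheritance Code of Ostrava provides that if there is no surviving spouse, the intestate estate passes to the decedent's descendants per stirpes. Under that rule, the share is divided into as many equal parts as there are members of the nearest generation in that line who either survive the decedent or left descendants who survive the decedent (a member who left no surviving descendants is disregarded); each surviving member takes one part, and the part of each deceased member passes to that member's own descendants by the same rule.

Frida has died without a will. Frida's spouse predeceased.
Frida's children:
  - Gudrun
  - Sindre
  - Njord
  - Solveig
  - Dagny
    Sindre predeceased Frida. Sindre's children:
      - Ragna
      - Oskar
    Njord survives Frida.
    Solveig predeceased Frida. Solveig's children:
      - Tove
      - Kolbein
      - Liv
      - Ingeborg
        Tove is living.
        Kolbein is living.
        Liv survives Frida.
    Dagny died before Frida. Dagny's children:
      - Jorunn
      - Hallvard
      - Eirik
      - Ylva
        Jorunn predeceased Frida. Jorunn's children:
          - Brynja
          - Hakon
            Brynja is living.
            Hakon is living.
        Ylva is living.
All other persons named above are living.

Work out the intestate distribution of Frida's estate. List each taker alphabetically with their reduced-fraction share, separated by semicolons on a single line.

There is no surviving spouse, so the entire estate passes to Frida's descendants per stirpes.
The estate is divided into 5 equal shares of 1/5 among Gudrun, Sindre, Njord, Solveig, Dagny.
Gudrun is living and takes 1/5.
Sindre predeceased; the 1/5 allotted to Sindre's branch passes to Sindre's issue by representation.
The 1/5 is divided into 2 equal shares of 1/10 among Ragna, Oskar.
Ragna is living and takes 1/10.
Oskar is living and takes 1/10.
Njord is living and takes 1/5.
Solveig predeceased; the 1/5 allotted to Solveig's branch passes to Solveig's issue by representation.
The 1/5 is divided into 4 equal shares of 1/20 among Tove, Kolbein, Liv, Ingeborg.
Tove is living and takes 1/20.
Kolbein is living and takes 1/20.
Liv is living and takes 1/20.
Ingeborg is living and takes 1/20.
Dagny predeceased; the 1/5 allotted to Dagny's branch passes to Dagny's issue by representation.
The 1/5 is divided into 4 equal shares of 1/20 among Jorunn, Hallvard, Eirik, Ylva.
Jorunn predeceased; the 1/20 allotted to Jorunn's branch passes to Jorunn's issue by representation.
The 1/20 is divided into 2 equal shares of 1/40 among Brynja, Hakon.
Brynja is living and takes 1/40.
Hakon is living and takes 1/40.
Hallvard is living and takes 1/20.
Eirik is living and takes 1/20.
Ylva is living and takes 1/20.

Brynja 1/40; Eirik 1/20; Gudrun 1/5; Hakon 1/40; Hallvard 1/20; Ingeborg 1/20; Kolbein 1/20; Liv 1/20; Njord 1/5; Oskar 1/10; Ragna 1/10; Tove 1/20; Ylva 1/20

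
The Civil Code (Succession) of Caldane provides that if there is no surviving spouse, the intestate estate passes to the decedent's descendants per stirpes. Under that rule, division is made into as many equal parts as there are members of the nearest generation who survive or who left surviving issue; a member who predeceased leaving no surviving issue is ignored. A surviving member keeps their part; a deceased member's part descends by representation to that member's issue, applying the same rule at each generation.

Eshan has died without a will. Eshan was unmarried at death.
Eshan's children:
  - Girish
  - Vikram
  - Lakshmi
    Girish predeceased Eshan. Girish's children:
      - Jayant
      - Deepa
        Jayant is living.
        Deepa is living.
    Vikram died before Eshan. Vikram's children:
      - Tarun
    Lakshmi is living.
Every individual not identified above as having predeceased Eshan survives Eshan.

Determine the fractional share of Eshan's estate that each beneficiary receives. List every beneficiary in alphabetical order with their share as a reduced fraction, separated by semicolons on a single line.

Deepa 1/6; Jayant 1/6; Lakshmi 1/3; Tarun 1/3

There is no surviving spouse, so the entire estate passes to Eshan's descendants per stirpes.
The estate is divided into 3 equal shares of 1/3 among Girish, Vikram, Lakshmi.
Girish predeceased; the 1/3 allotted to Girish's branch passes to Girish's issue by representation.
The 1/3 is divided into 2 equal shares of 1/6 among Jayant, Deepa.
Jayant is living and takes 1/6.
Deepa is living and takes 1/6.
Vikram predeceased; the 1/3 allotted to Vikram's branch passes to Vikram's issue by representation.
Tarun is the sole taker at this level and receives the full 1/3.
Lakshmi is living and takes 1/3.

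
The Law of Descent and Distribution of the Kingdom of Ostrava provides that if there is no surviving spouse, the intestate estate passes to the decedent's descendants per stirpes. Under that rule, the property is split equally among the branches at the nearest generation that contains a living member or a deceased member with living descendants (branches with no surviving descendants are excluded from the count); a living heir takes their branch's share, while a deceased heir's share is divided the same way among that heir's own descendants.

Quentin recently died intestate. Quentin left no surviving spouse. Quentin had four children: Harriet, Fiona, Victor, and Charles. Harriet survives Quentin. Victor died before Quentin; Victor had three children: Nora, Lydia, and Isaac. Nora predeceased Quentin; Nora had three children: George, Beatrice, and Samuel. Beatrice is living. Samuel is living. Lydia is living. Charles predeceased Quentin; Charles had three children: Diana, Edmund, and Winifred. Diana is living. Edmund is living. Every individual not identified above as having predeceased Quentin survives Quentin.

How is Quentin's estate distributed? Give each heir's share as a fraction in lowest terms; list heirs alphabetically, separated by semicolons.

Beatrice 1/36; Diana 1/12; Edmund 1/12; Fiona 1/4; George 1/36; Harriet 1/4; Isaac 1/12; Lydia 1/12; Samuel 1/36; Winifred 1/12

There is no surviving spouse, so the entire estate passes to Quentin's descendants per stirpes.
The estate is divided into 4 equal shares of 1/4 among Harriet, Fiona, Victor, Charles.
Harriet is living and takes 1/4.
Fiona is living and takes 1/4.
Victor predeceased; the 1/4 allotted to Victor's branch passes to Victor's issue by representation.
The 1/4 is divided into 3 equal shares of 1/12 among Nora, Lydia, Isaac.
Nora predeceased; the 1/12 allotted to Nora's branch passes to Nora's issue by representation.
The 1/12 is divided into 3 equal shares of 1/36 among George, Beatrice, Samuel.
George is living and takes 1/36.
Beatrice is living and takes 1/36.
Samuel is living and takes 1/36.
Lydia is living and takes 1/12.
Isaac is living and takes 1/12.
Charles predeceased; the 1/4 allotted to Charles's branch passes to Charles's issue by representation.
The 1/4 is divided into 3 equal shares of 1/12 among Diana, Edmund, Winifred.
Diana is living and takes 1/12.
Edmund is living and takes 1/12.
Winifred is living and takes 1/12.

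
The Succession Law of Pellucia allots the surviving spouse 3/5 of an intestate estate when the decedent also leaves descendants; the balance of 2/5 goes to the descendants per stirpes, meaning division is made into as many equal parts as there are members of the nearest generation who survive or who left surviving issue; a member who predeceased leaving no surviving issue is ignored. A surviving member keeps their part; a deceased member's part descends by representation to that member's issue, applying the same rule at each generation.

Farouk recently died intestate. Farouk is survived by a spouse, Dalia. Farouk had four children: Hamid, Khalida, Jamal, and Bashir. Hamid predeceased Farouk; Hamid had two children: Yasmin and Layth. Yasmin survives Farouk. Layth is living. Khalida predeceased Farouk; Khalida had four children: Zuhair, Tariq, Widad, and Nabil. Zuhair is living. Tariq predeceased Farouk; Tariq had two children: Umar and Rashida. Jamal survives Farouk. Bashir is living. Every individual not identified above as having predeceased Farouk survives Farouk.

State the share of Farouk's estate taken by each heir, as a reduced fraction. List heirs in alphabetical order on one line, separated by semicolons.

Bashir 1/10; Dalia 3/5; Jamal 1/10; Layth 1/20; Nabil 1/40; Rashida 1/80; Umar 1/80; Widad 1/40; Yasmin 1/20; Zuhair 1/40

Dalia, as surviving spouse, takes 3/5.
The remaining 2/5 passes to Farouk's descendants per stirpes.
The 2/5 is divided into 4 equal shares of 1/10 among Hamid, Khalida, Jamal, Bashir.
Hamid predeceased; the 1/10 allotted to Hamid's branch passes to Hamid's issue by representation.
The 1/10 is divided into 2 equal shares of 1/20 among Yasmin, Layth.
Yasmin is living and takes 1/20.
Layth is living and takes 1/20.
Khalida predeceased; the 1/10 allotted to Khalida's branch passes to Khalida's issue by representation.
The 1/10 is divided into 4 equal shares of 1/40 among Zuhair, Tariq, Widad, Nabil.
Zuhair is living and takes 1/40.
Tariq predeceased; the 1/40 allotted to Tariq's branch passes to Tariq's issue by representation.
The 1/40 is divided into 2 equal shares of 1/80 among Umar, Rashida.
Umar is living and takes 1/80.
Rashida is living and takes 1/80.
Widad is living and takes 1/40.
Nabil is living and takes 1/40.
Jamal is living and takes 1/10.
Bashir is living and takes 1/10.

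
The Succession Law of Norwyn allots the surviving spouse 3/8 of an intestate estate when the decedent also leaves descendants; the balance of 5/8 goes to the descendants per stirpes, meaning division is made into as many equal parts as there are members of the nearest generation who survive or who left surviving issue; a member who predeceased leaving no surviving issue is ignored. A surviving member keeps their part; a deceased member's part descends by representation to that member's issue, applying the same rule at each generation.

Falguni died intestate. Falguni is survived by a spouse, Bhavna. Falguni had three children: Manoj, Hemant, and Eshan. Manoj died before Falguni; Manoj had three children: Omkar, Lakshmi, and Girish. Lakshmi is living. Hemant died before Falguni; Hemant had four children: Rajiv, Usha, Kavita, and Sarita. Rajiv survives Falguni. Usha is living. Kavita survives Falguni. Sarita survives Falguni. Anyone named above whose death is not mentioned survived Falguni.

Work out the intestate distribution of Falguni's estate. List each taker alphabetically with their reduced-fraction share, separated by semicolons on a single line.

Bhavna, as surviving spouse, takes 3/8.
The remaining 5/8 passes to Falguni's descendants per stirpes.
The 5/8 is divided into 3 equal shares of 5/24 among Manoj, Hemant, Eshan.
Manoj predeceased; the 5/24 allotted to Manoj's branch passes to Manoj's issue by representation.
The 5/24 is divided into 3 equal shares of 5/72 among Omkar, Lakshmi, Girish.
Omkar is living and takes 5/72.
Lakshmi is living and takes 5/72.
Girish is living and takes 5/72.
Hemant predeceased; the 5/24 allotted to Hemant's branch passes to Hemant's issue by representation.
The 5/24 is divided into 4 equal shares of 5/96 among Rajiv, Usha, Kavita, Sarita.
Rajiv is living and takes 5/96.
Usha is living and takes 5/96.
Kavita is living and takes 5/96.
Sarita is living and takes 5/96.
Eshan is living and takes 5/24.

Bhavna 3/8; Eshan 5/24; Girish 5/72; Kavita 5/96; Lakshmi 5/72; Omkar 5/72; Rajiv 5/96; Sarita 5/96; Usha 5/96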